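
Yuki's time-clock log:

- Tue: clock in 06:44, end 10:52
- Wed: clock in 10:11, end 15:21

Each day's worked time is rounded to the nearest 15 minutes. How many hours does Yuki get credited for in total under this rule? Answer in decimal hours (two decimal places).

9.50 hours

Tue: 06:44–10:52 = 4 h 8 min → rounds to 4 h 15 min
Wed: 10:11–15:21 = 5 h 10 min → rounds to 5 h 15 min
Total credited: 9 h 30 min.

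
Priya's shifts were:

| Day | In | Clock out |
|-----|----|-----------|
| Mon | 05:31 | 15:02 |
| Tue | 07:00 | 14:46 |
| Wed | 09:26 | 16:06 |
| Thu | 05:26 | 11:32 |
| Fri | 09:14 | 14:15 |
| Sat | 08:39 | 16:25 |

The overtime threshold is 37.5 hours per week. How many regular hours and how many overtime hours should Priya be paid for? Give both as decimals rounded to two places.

Mon: 05:31–15:02 = 9 h 31 min
Tue: 07:00–14:46 = 7 h 46 min
Wed: 09:26–16:06 = 6 h 40 min
Thu: 05:26–11:32 = 6 h 6 min
Fri: 09:14–14:15 = 5 h 1 min
Sat: 08:39–16:25 = 7 h 46 min
Total worked: 42 h 50 min = 42.83 h.
Threshold 37.5 h → overtime 5 h 20 min, regular 37 h 30 min.

Regular 37.50 hours, overtime 5.33 hours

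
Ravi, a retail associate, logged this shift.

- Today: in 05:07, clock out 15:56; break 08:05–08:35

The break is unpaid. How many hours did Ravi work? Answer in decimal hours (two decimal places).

10.32 hours

Today: 05:07–15:56 = 10 h 49 min; less 30 min break → 10 h 19 min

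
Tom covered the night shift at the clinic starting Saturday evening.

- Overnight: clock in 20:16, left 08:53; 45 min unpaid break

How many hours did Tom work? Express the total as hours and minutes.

Overnight: 20:16 → midnight = 3 h 44 min; midnight → 08:53 = 8 h 53 min; span 12 h 37 min; less 45 min break → 11 h 52 min

11 h 52 min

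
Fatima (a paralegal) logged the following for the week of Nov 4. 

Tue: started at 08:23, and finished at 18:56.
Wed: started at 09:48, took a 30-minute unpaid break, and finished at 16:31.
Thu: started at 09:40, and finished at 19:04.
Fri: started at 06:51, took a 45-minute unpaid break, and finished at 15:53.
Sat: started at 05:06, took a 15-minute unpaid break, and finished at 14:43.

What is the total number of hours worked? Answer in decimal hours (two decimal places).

Tue: 08:23–18:56 = 10 h 33 min
Wed: 09:48–16:31 = 6 h 43 min; less 30 min break → 6 h 13 min
Thu: 09:40–19:04 = 9 h 24 min
Fri: 06:51–15:53 = 9 h 2 min; less 45 min break → 8 h 17 min
Sat: 05:06–14:43 = 9 h 37 min; less 15 min break → 9 h 22 min
Total: 10 h 33 min + 6 h 13 min + 9 h 24 min + 8 h 17 min + 9 h 22 min = 43 h 49 min.

43.82 hours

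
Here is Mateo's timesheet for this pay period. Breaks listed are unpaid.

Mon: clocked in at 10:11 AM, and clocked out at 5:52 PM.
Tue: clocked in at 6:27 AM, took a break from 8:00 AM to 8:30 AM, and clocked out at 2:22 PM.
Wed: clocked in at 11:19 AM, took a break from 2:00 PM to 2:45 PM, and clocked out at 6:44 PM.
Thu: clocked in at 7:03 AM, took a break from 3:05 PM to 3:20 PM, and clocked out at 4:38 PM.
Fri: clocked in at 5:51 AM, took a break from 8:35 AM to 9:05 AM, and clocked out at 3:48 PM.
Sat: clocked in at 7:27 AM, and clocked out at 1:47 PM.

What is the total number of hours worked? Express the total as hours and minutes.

46 h 53 min

Mon: 10:11 AM–5:52 PM = 7 h 41 min
Tue: 6:27 AM–2:22 PM = 7 h 55 min; less 30 min break → 7 h 25 min
Wed: 11:19 AM–6:44 PM = 7 h 25 min; less 45 min break → 6 h 40 min
Thu: 7:03 AM–4:38 PM = 9 h 35 min; less 15 min break → 9 h 20 min
Fri: 5:51 AM–3:48 PM = 9 h 57 min; less 30 min break → 9 h 27 min
Sat: 7:27 AM–1:47 PM = 6 h 20 min
Total: 7 h 41 min + 7 h 25 min + 6 h 40 min + 9 h 20 min + 9 h 27 min + 6 h 20 min = 46 h 53 min.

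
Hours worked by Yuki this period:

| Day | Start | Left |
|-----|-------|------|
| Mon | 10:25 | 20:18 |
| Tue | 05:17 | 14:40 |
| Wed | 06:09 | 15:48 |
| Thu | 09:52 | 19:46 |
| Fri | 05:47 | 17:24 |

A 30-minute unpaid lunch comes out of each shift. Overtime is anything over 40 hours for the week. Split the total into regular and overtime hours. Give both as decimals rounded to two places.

Mon: 10:25–20:18 = 9 h 53 min; less 30 min break → 9 h 23 min
Tue: 05:17–14:40 = 9 h 23 min; less 30 min break → 8 h 53 min
Wed: 06:09–15:48 = 9 h 39 min; less 30 min break → 9 h 9 min
Thu: 09:52–19:46 = 9 h 54 min; less 30 min break → 9 h 24 min
Fri: 05:47–17:24 = 11 h 37 min; less 30 min break → 11 h 7 min
Total worked: 47 h 56 min = 47.93 h.
Threshold 40 h → overtime 7 h 56 min, regular 40 h 0 min.

Regular 40.00 hours, overtime 7.93 hours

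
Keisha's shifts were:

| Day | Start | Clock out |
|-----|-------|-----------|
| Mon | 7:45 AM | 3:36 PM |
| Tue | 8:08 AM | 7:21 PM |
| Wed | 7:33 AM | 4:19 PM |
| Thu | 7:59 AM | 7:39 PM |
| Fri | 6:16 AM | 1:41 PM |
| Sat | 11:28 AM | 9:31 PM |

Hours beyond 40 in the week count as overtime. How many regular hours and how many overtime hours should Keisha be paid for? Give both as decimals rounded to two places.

Mon: 7:45 AM–3:36 PM = 7 h 51 min
Tue: 8:08 AM–7:21 PM = 11 h 13 min
Wed: 7:33 AM–4:19 PM = 8 h 46 min
Thu: 7:59 AM–7:39 PM = 11 h 40 min
Fri: 6:16 AM–1:41 PM = 7 h 25 min
Sat: 11:28 AM–9:31 PM = 10 h 3 min
Total worked: 56 h 58 min = 56.97 h.
Threshold 40 h → overtime 16 h 58 min, regular 40 h 0 min.

Regular 40.00 hours, overtime 16.97 hours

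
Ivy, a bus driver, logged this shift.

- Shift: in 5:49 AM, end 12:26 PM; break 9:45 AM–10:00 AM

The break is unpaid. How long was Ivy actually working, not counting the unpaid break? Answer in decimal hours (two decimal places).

6.37 hours

Shift: 5:49 AM–12:26 PM = 6 h 37 min; less 15 min break → 6 h 22 min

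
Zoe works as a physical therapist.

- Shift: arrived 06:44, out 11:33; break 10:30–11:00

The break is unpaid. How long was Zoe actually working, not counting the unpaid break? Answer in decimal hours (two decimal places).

Shift: 06:44–11:33 = 4 h 49 min; less 30 min break → 4 h 19 min

4.32 hours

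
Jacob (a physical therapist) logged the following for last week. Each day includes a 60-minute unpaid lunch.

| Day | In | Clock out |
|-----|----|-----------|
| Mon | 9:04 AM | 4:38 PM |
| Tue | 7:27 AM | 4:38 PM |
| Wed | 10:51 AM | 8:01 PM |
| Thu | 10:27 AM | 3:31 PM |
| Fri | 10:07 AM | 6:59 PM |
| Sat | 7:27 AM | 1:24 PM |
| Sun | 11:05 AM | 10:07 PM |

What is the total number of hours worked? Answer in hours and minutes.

49 h 50 min

Mon: 9:04 AM–4:38 PM = 7 h 34 min; less 60 min break → 6 h 34 min
Tue: 7:27 AM–4:38 PM = 9 h 11 min; less 60 min break → 8 h 11 min
Wed: 10:51 AM–8:01 PM = 9 h 10 min; less 60 min break → 8 h 10 min
Thu: 10:27 AM–3:31 PM = 5 h 4 min; less 60 min break → 4 h 4 min
Fri: 10:07 AM–6:59 PM = 8 h 52 min; less 60 min break → 7 h 52 min
Sat: 7:27 AM–1:24 PM = 5 h 57 min; less 60 min break → 4 h 57 min
Sun: 11:05 AM–10:07 PM = 11 h 2 min; less 60 min break → 10 h 2 min
Total: 6 h 34 min + 8 h 11 min + 8 h 10 min + 4 h 4 min + 7 h 52 min + 4 h 57 min + 10 h 2 min = 49 h 50 min.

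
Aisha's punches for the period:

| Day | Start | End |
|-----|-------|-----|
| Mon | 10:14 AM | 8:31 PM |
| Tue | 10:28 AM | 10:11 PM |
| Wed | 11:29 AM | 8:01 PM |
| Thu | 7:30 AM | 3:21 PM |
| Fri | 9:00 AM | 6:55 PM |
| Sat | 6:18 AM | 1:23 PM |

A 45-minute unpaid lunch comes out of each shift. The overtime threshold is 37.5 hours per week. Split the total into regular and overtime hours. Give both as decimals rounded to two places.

Mon: 10:14 AM–8:31 PM = 10 h 17 min; less 45 min break → 9 h 32 min
Tue: 10:28 AM–10:11 PM = 11 h 43 min; less 45 min break → 10 h 58 min
Wed: 11:29 AM–8:01 PM = 8 h 32 min; less 45 min break → 7 h 47 min
Thu: 7:30 AM–3:21 PM = 7 h 51 min; less 45 min break → 7 h 6 min
Fri: 9:00 AM–6:55 PM = 9 h 55 min; less 45 min break → 9 h 10 min
Sat: 6:18 AM–1:23 PM = 7 h 5 min; less 45 min break → 6 h 20 min
Total worked: 50 h 53 min = 50.88 h.
Threshold 37.5 h → overtime 13 h 23 min, regular 37 h 30 min.

Regular 37.50 hours, overtime 13.38 hours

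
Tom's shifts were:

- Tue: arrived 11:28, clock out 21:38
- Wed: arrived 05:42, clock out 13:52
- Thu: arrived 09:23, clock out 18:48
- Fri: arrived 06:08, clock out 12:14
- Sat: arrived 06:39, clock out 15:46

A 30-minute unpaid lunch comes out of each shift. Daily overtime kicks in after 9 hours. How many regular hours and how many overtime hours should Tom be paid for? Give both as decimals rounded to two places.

Tue: 11:28–21:38 = 10 h 10 min; less 30 min break → 9 h 40 min
Wed: 05:42–13:52 = 8 h 10 min; less 30 min break → 7 h 40 min
Thu: 09:23–18:48 = 9 h 25 min; less 30 min break → 8 h 55 min
Fri: 06:08–12:14 = 6 h 6 min; less 30 min break → 5 h 36 min
Sat: 06:39–15:46 = 9 h 7 min; less 30 min break → 8 h 37 min
Tue reg 9 h 0 min / OT 0 h 40 min; Wed reg 7 h 40 min / OT 0 h 0 min; Thu reg 8 h 55 min / OT 0 h 0 min; Fri reg 5 h 36 min / OT 0 h 0 min; Sat reg 8 h 37 min / OT 0 h 0 min.
Totals: regular 39 h 48 min, overtime 0 h 40 min.

Regular 39.80 hours, overtime 0.67 hours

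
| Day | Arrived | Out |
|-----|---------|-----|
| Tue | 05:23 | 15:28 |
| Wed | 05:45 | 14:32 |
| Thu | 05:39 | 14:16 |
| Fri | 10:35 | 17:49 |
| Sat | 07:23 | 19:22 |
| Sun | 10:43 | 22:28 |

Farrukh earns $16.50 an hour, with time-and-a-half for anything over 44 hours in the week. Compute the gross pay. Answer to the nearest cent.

$1083.64

Tue: 05:23–15:28 = 10 h 5 min
Wed: 05:45–14:32 = 8 h 47 min
Thu: 05:39–14:16 = 8 h 37 min
Fri: 10:35–17:49 = 7 h 14 min
Sat: 07:23–19:22 = 11 h 59 min
Sun: 10:43–22:28 = 11 h 45 min
Total worked: 58 h 27 min = 3507 min.
Regular 44 h 0 min = 2640 min at $16.50/h; overtime 14 h 27 min = 867 min at $24.75/h.
Pay = (2640 × $16.50 + 867 × $24.75) ÷ 60 = $1083.64.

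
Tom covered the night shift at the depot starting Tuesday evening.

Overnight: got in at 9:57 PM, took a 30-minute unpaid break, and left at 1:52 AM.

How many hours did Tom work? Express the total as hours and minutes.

3 h 25 min

Overnight: 9:57 PM → midnight = 2 h 3 min; midnight → 1:52 AM = 1 h 52 min; span 3 h 55 min; less 30 min break → 3 h 25 min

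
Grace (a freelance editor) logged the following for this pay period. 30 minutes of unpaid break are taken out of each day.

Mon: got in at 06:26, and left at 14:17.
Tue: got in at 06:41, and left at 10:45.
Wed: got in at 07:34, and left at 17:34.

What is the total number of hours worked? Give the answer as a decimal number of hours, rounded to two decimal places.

20.42 hours

Mon: 06:26–14:17 = 7 h 51 min; less 30 min break → 7 h 21 min
Tue: 06:41–10:45 = 4 h 4 min; less 30 min break → 3 h 34 min
Wed: 07:34–17:34 = 10 h 0 min; less 30 min break → 9 h 30 min
Total: 7 h 21 min + 3 h 34 min + 9 h 30 min = 20 h 25 min.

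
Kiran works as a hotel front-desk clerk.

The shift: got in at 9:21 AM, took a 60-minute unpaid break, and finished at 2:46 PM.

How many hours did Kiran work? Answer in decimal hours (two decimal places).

4.42 hours

The shift: 9:21 AM–2:46 PM = 5 h 25 min; less 60 min break → 4 h 25 min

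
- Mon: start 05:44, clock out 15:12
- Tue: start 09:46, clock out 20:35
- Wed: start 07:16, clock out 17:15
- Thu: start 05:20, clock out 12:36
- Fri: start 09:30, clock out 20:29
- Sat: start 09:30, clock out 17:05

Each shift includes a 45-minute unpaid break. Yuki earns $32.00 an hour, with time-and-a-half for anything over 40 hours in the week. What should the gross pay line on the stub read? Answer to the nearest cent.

$1836.80

Mon: 05:44–15:12 = 9 h 28 min; less 45 min break → 8 h 43 min
Tue: 09:46–20:35 = 10 h 49 min; less 45 min break → 10 h 4 min
Wed: 07:16–17:15 = 9 h 59 min; less 45 min break → 9 h 14 min
Thu: 05:20–12:36 = 7 h 16 min; less 45 min break → 6 h 31 min
Fri: 09:30–20:29 = 10 h 59 min; less 45 min break → 10 h 14 min
Sat: 09:30–17:05 = 7 h 35 min; less 45 min break → 6 h 50 min
Total worked: 51 h 36 min = 3096 min.
Regular 40 h 0 min = 2400 min at $32.00/h; overtime 11 h 36 min = 696 min at $48.00/h.
Pay = (2400 × $32.00 + 696 × $48.00) ÷ 60 = $1836.80.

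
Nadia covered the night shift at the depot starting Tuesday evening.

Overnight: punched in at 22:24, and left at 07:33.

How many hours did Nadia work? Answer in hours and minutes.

Overnight: 22:24 → midnight = 1 h 36 min; midnight → 07:33 = 7 h 33 min; span 9 h 9 min

9 h 9 min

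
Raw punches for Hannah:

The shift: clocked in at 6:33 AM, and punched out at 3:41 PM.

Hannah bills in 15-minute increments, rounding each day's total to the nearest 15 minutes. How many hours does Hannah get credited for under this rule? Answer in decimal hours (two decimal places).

The shift: 6:33 AM–3:41 PM = 9 h 8 min → rounds to 9 h 15 min

9.25 hours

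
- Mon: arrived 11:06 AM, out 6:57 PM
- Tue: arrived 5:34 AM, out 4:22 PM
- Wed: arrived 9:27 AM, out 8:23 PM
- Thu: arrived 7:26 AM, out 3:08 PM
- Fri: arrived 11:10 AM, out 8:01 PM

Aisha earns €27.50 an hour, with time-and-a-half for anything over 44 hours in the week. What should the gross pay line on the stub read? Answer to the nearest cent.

€1298.00

Mon: 11:06 AM–6:57 PM = 7 h 51 min
Tue: 5:34 AM–4:22 PM = 10 h 48 min
Wed: 9:27 AM–8:23 PM = 10 h 56 min
Thu: 7:26 AM–3:08 PM = 7 h 42 min
Fri: 11:10 AM–8:01 PM = 8 h 51 min
Total worked: 46 h 8 min = 2768 min.
Regular 44 h 0 min = 2640 min at €27.50/h; overtime 2 h 8 min = 128 min at €41.25/h.
Pay = (2640 × €27.50 + 128 × €41.25) ÷ 60 = €1298.00.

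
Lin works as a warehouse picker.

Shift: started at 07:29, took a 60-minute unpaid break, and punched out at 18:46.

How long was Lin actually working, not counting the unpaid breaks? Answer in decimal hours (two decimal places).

Shift: 07:29–18:46 = 11 h 17 min; less 60 min break → 10 h 17 min

10.28 hours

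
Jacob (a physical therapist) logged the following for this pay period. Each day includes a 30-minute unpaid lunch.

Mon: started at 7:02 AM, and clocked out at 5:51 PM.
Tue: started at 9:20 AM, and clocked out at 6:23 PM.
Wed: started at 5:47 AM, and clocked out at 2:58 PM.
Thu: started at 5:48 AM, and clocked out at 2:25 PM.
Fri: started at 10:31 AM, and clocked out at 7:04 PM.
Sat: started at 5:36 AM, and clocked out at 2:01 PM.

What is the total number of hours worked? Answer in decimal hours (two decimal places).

51.63 hours

Mon: 7:02 AM–5:51 PM = 10 h 49 min; less 30 min break → 10 h 19 min
Tue: 9:20 AM–6:23 PM = 9 h 3 min; less 30 min break → 8 h 33 min
Wed: 5:47 AM–2:58 PM = 9 h 11 min; less 30 min break → 8 h 41 min
Thu: 5:48 AM–2:25 PM = 8 h 37 min; less 30 min break → 8 h 7 min
Fri: 10:31 AM–7:04 PM = 8 h 33 min; less 30 min break → 8 h 3 min
Sat: 5:36 AM–2:01 PM = 8 h 25 min; less 30 min break → 7 h 55 min
Total: 10 h 19 min + 8 h 33 min + 8 h 41 min + 8 h 7 min + 8 h 3 min + 7 h 55 min = 51 h 38 min.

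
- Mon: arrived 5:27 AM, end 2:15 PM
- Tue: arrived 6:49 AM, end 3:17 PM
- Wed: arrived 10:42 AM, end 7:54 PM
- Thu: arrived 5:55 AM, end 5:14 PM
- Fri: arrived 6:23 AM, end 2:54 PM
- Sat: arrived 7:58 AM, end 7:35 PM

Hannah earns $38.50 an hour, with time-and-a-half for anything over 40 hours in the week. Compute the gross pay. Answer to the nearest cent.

Mon: 5:27 AM–2:15 PM = 8 h 48 min
Tue: 6:49 AM–3:17 PM = 8 h 28 min
Wed: 10:42 AM–7:54 PM = 9 h 12 min
Thu: 5:55 AM–5:14 PM = 11 h 19 min
Fri: 6:23 AM–2:54 PM = 8 h 31 min
Sat: 7:58 AM–7:35 PM = 11 h 37 min
Total worked: 57 h 55 min = 3475 min.
Regular 40 h 0 min = 2400 min at $38.50/h; overtime 17 h 55 min = 1075 min at $57.75/h.
Pay = (2400 × $38.50 + 1075 × $57.75) ÷ 60 = $2574.69.

$2574.69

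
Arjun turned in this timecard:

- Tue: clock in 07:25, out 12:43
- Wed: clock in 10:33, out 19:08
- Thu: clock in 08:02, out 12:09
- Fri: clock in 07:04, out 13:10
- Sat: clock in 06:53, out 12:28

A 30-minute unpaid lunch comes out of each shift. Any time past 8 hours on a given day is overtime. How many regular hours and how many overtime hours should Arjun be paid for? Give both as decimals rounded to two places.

Tue: 07:25–12:43 = 5 h 18 min; less 30 min break → 4 h 48 min
Wed: 10:33–19:08 = 8 h 35 min; less 30 min break → 8 h 5 min
Thu: 08:02–12:09 = 4 h 7 min; less 30 min break → 3 h 37 min
Fri: 07:04–13:10 = 6 h 6 min; less 30 min break → 5 h 36 min
Sat: 06:53–12:28 = 5 h 35 min; less 30 min break → 5 h 5 min
Tue reg 4 h 48 min / OT 0 h 0 min; Wed reg 8 h 0 min / OT 0 h 5 min; Thu reg 3 h 37 min / OT 0 h 0 min; Fri reg 5 h 36 min / OT 0 h 0 min; Sat reg 5 h 5 min / OT 0 h 0 min.
Totals: regular 27 h 6 min, overtime 0 h 5 min.

Regular 27.10 hours, overtime 0.08 hours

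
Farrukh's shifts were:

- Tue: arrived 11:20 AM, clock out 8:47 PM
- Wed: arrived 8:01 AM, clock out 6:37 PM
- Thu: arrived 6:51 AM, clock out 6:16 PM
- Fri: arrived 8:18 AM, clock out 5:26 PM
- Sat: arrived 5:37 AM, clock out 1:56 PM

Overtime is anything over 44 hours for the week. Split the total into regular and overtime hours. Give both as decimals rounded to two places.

Regular 44.00 hours, overtime 4.92 hours

Tue: 11:20 AM–8:47 PM = 9 h 27 min
Wed: 8:01 AM–6:37 PM = 10 h 36 min
Thu: 6:51 AM–6:16 PM = 11 h 25 min
Fri: 8:18 AM–5:26 PM = 9 h 8 min
Sat: 5:37 AM–1:56 PM = 8 h 19 min
Total worked: 48 h 55 min = 48.92 h.
Threshold 44 h → overtime 4 h 55 min, regular 44 h 0 min.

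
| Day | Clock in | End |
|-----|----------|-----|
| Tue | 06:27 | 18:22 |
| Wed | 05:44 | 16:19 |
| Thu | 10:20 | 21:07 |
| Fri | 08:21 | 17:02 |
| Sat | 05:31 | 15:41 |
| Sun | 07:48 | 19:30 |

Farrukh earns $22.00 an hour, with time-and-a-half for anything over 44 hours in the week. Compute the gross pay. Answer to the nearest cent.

$1622.50

Tue: 06:27–18:22 = 11 h 55 min
Wed: 05:44–16:19 = 10 h 35 min
Thu: 10:20–21:07 = 10 h 47 min
Fri: 08:21–17:02 = 8 h 41 min
Sat: 05:31–15:41 = 10 h 10 min
Sun: 07:48–19:30 = 11 h 42 min
Total worked: 63 h 50 min = 3830 min.
Regular 44 h 0 min = 2640 min at $22.00/h; overtime 19 h 50 min = 1190 min at $33.00/h.
Pay = (2640 × $22.00 + 1190 × $33.00) ÷ 60 = $1622.50.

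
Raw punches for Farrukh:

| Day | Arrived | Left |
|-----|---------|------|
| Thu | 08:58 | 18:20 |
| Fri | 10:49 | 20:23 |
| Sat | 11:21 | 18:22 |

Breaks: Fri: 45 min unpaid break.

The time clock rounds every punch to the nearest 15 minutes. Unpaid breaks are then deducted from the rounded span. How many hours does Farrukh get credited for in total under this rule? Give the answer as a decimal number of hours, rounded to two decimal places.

Thu: in 08:58→09:00, out 18:20→18:15; 9 h 15 min
Fri: in 10:49→10:45, out 20:23→20:30; 9 h 45 min − 45 min = 9 h 0 min
Sat: in 11:21→11:15, out 18:22→18:15; 7 h 0 min
Total credited: 25 h 15 min.

25.25 hours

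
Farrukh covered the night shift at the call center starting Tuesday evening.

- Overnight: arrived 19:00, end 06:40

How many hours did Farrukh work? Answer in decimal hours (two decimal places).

11.67 hours

Overnight: 19:00 → midnight = 5 h 0 min; midnight → 06:40 = 6 h 40 min; span 11 h 40 min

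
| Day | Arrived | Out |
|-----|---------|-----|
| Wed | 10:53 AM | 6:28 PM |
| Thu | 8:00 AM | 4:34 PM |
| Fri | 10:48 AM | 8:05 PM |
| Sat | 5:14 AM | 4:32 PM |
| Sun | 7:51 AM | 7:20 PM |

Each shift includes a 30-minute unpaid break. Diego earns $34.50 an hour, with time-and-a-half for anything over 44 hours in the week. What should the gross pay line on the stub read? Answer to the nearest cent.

Wed: 10:53 AM–6:28 PM = 7 h 35 min; less 30 min break → 7 h 5 min
Thu: 8:00 AM–4:34 PM = 8 h 34 min; less 30 min break → 8 h 4 min
Fri: 10:48 AM–8:05 PM = 9 h 17 min; less 30 min break → 8 h 47 min
Sat: 5:14 AM–4:32 PM = 11 h 18 min; less 30 min break → 10 h 48 min
Sun: 7:51 AM–7:20 PM = 11 h 29 min; less 30 min break → 10 h 59 min
Total worked: 45 h 43 min = 2743 min.
Regular 44 h 0 min = 2640 min at $34.50/h; overtime 1 h 43 min = 103 min at $51.75/h.
Pay = (2640 × $34.50 + 103 × $51.75) ÷ 60 = $1606.84.

$1606.84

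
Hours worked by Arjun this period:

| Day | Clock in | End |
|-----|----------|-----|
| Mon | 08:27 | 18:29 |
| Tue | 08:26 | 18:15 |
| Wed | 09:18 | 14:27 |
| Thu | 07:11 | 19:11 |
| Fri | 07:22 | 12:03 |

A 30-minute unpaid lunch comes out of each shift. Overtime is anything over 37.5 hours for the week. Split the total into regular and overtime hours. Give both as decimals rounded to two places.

Regular 37.50 hours, overtime 1.68 hours

Mon: 08:27–18:29 = 10 h 2 min; less 30 min break → 9 h 32 min
Tue: 08:26–18:15 = 9 h 49 min; less 30 min break → 9 h 19 min
Wed: 09:18–14:27 = 5 h 9 min; less 30 min break → 4 h 39 min
Thu: 07:11–19:11 = 12 h 0 min; less 30 min break → 11 h 30 min
Fri: 07:22–12:03 = 4 h 41 min; less 30 min break → 4 h 11 min
Total worked: 39 h 11 min = 39.18 h.
Threshold 37.5 h → overtime 1 h 41 min, regular 37 h 30 min.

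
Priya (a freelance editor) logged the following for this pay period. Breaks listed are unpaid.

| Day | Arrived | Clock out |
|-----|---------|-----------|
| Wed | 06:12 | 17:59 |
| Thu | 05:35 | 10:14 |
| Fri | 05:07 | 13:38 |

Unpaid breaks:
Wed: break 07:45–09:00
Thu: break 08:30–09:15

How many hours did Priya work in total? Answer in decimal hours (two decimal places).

Wed: 06:12–17:59 = 11 h 47 min; less 75 min break → 10 h 32 min
Thu: 05:35–10:14 = 4 h 39 min; less 45 min break → 3 h 54 min
Fri: 05:07–13:38 = 8 h 31 min
Total: 10 h 32 min + 3 h 54 min + 8 h 31 min = 22 h 57 min.

22.95 hours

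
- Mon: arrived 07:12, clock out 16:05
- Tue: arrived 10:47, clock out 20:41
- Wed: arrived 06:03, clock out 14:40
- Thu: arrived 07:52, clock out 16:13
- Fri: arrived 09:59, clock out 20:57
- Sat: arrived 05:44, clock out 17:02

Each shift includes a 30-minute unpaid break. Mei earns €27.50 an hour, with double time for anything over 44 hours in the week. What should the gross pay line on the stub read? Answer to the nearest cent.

Mon: 07:12–16:05 = 8 h 53 min; less 30 min break → 8 h 23 min
Tue: 10:47–20:41 = 9 h 54 min; less 30 min break → 9 h 24 min
Wed: 06:03–14:40 = 8 h 37 min; less 30 min break → 8 h 7 min
Thu: 07:52–16:13 = 8 h 21 min; less 30 min break → 7 h 51 min
Fri: 09:59–20:57 = 10 h 58 min; less 30 min break → 10 h 28 min
Sat: 05:44–17:02 = 11 h 18 min; less 30 min break → 10 h 48 min
Total worked: 55 h 1 min = 3301 min.
Regular 44 h 0 min = 2640 min at €27.50/h; overtime 11 h 1 min = 661 min at €55.00/h.
Pay = (2640 × €27.50 + 661 × €55.00) ÷ 60 = €1815.92.

€1815.92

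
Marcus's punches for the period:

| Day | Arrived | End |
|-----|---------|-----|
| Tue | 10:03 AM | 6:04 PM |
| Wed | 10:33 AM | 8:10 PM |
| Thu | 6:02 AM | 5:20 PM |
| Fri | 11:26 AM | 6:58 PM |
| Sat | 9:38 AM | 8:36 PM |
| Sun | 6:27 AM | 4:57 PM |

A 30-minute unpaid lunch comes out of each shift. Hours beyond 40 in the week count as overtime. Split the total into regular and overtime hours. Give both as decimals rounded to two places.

Tue: 10:03 AM–6:04 PM = 8 h 1 min; less 30 min break → 7 h 31 min
Wed: 10:33 AM–8:10 PM = 9 h 37 min; less 30 min break → 9 h 7 min
Thu: 6:02 AM–5:20 PM = 11 h 18 min; less 30 min break → 10 h 48 min
Fri: 11:26 AM–6:58 PM = 7 h 32 min; less 30 min break → 7 h 2 min
Sat: 9:38 AM–8:36 PM = 10 h 58 min; less 30 min break → 10 h 28 min
Sun: 6:27 AM–4:57 PM = 10 h 30 min; less 30 min break → 10 h 0 min
Total worked: 54 h 56 min = 54.93 h.
Threshold 40 h → overtime 14 h 56 min, regular 40 h 0 min.

Regular 40.00 hours, overtime 14.93 hours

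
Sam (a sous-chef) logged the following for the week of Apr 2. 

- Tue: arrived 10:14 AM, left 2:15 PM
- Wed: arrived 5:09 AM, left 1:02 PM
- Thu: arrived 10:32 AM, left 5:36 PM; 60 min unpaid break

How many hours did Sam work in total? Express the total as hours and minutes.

Tue: 10:14 AM–2:15 PM = 4 h 1 min
Wed: 5:09 AM–1:02 PM = 7 h 53 min
Thu: 10:32 AM–5:36 PM = 7 h 4 min; less 60 min break → 6 h 4 min
Total: 4 h 1 min + 7 h 53 min + 6 h 4 min = 17 h 58 min.

17 h 58 min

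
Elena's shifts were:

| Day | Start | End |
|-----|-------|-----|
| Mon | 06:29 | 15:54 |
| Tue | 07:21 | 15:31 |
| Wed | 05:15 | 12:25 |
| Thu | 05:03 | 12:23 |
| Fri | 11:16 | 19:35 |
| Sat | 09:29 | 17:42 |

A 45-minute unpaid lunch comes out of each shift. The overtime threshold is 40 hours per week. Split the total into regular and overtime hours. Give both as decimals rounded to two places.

Mon: 06:29–15:54 = 9 h 25 min; less 45 min break → 8 h 40 min
Tue: 07:21–15:31 = 8 h 10 min; less 45 min break → 7 h 25 min
Wed: 05:15–12:25 = 7 h 10 min; less 45 min break → 6 h 25 min
Thu: 05:03–12:23 = 7 h 20 min; less 45 min break → 6 h 35 min
Fri: 11:16–19:35 = 8 h 19 min; less 45 min break → 7 h 34 min
Sat: 09:29–17:42 = 8 h 13 min; less 45 min break → 7 h 28 min
Total worked: 44 h 7 min = 44.12 h.
Threshold 40 h → overtime 4 h 7 min, regular 40 h 0 min.

Regular 40.00 hours, overtime 4.12 hours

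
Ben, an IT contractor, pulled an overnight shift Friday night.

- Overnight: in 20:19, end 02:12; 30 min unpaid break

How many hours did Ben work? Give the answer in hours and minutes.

5 h 23 min

Overnight: 20:19 → midnight = 3 h 41 min; midnight → 02:12 = 2 h 12 min; span 5 h 53 min; less 30 min break → 5 h 23 min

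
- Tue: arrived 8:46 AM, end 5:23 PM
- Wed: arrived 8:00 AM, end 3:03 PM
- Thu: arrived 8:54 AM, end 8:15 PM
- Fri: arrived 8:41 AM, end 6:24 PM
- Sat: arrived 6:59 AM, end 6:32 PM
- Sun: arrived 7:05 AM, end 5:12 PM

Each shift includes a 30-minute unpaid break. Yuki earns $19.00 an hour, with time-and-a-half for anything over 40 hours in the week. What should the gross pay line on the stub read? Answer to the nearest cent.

$1198.90

Tue: 8:46 AM–5:23 PM = 8 h 37 min; less 30 min break → 8 h 7 min
Wed: 8:00 AM–3:03 PM = 7 h 3 min; less 30 min break → 6 h 33 min
Thu: 8:54 AM–8:15 PM = 11 h 21 min; less 30 min break → 10 h 51 min
Fri: 8:41 AM–6:24 PM = 9 h 43 min; less 30 min break → 9 h 13 min
Sat: 6:59 AM–6:32 PM = 11 h 33 min; less 30 min break → 11 h 3 min
Sun: 7:05 AM–5:12 PM = 10 h 7 min; less 30 min break → 9 h 37 min
Total worked: 55 h 24 min = 3324 min.
Regular 40 h 0 min = 2400 min at $19.00/h; overtime 15 h 24 min = 924 min at $28.50/h.
Pay = (2400 × $19.00 + 924 × $28.50) ÷ 60 = $1198.90.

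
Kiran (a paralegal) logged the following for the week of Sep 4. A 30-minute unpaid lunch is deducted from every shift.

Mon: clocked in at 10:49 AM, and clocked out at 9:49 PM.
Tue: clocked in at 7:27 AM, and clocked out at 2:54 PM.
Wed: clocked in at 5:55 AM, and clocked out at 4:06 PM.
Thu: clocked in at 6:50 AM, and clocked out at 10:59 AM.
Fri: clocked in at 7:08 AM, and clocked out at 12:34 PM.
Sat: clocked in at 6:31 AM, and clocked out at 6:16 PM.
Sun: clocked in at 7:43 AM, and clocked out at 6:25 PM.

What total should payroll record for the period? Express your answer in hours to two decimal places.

57.17 hours

Mon: 10:49 AM–9:49 PM = 11 h 0 min; less 30 min break → 10 h 30 min
Tue: 7:27 AM–2:54 PM = 7 h 27 min; less 30 min break → 6 h 57 min
Wed: 5:55 AM–4:06 PM = 10 h 11 min; less 30 min break → 9 h 41 min
Thu: 6:50 AM–10:59 AM = 4 h 9 min; less 30 min break → 3 h 39 min
Fri: 7:08 AM–12:34 PM = 5 h 26 min; less 30 min break → 4 h 56 min
Sat: 6:31 AM–6:16 PM = 11 h 45 min; less 30 min break → 11 h 15 min
Sun: 7:43 AM–6:25 PM = 10 h 42 min; less 30 min break → 10 h 12 min
Total: 10 h 30 min + 6 h 57 min + 9 h 41 min + 3 h 39 min + 4 h 56 min + 11 h 15 min + 10 h 12 min = 57 h 10 min.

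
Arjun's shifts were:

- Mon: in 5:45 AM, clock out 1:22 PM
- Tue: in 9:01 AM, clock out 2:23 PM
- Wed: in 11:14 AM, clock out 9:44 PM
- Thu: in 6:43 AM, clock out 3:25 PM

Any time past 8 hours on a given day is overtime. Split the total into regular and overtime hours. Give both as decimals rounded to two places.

Mon: 5:45 AM–1:22 PM = 7 h 37 min
Tue: 9:01 AM–2:23 PM = 5 h 22 min
Wed: 11:14 AM–9:44 PM = 10 h 30 min
Thu: 6:43 AM–3:25 PM = 8 h 42 min
Mon reg 7 h 37 min / OT 0 h 0 min; Tue reg 5 h 22 min / OT 0 h 0 min; Wed reg 8 h 0 min / OT 2 h 30 min; Thu reg 8 h 0 min / OT 0 h 42 min.
Totals: regular 28 h 59 min, overtime 3 h 12 min.

Regular 28.98 hours, overtime 3.20 hours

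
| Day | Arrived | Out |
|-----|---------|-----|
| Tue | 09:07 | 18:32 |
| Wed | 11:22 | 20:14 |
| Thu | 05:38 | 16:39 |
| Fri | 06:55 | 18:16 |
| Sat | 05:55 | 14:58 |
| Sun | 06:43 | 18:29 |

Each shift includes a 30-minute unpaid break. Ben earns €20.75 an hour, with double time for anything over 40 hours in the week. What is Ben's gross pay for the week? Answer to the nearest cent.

€1596.37

Tue: 09:07–18:32 = 9 h 25 min; less 30 min break → 8 h 55 min
Wed: 11:22–20:14 = 8 h 52 min; less 30 min break → 8 h 22 min
Thu: 05:38–16:39 = 11 h 1 min; less 30 min break → 10 h 31 min
Fri: 06:55–18:16 = 11 h 21 min; less 30 min break → 10 h 51 min
Sat: 05:55–14:58 = 9 h 3 min; less 30 min break → 8 h 33 min
Sun: 06:43–18:29 = 11 h 46 min; less 30 min break → 11 h 16 min
Total worked: 58 h 28 min = 3508 min.
Regular 40 h 0 min = 2400 min at €20.75/h; overtime 18 h 28 min = 1108 min at €41.50/h.
Pay = (2400 × €20.75 + 1108 × €41.50) ÷ 60 = €1596.37.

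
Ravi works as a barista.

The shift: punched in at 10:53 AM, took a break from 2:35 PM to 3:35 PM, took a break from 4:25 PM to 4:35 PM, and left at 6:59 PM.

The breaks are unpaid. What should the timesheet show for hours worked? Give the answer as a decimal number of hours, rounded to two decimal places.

6.93 hours

The shift: 10:53 AM–6:59 PM = 8 h 6 min; less 70 min break → 6 h 56 min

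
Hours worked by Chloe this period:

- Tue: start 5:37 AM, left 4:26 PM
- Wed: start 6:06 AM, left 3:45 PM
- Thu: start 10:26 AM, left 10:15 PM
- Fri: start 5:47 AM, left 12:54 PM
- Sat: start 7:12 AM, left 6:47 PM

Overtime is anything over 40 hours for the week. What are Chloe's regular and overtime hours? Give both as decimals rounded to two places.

Regular 40.00 hours, overtime 10.98 hours

Tue: 5:37 AM–4:26 PM = 10 h 49 min
Wed: 6:06 AM–3:45 PM = 9 h 39 min
Thu: 10:26 AM–10:15 PM = 11 h 49 min
Fri: 5:47 AM–12:54 PM = 7 h 7 min
Sat: 7:12 AM–6:47 PM = 11 h 35 min
Total worked: 50 h 59 min = 50.98 h.
Threshold 40 h → overtime 10 h 59 min, regular 40 h 0 min.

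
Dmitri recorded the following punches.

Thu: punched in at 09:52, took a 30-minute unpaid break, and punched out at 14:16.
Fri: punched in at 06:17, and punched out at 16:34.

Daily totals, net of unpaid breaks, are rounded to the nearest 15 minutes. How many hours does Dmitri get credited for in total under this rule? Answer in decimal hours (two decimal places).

14.25 hours

Thu: 09:52–14:16 = 4 h 24 min − 30 min = 3 h 54 min → rounds to 4 h 0 min
Fri: 06:17–16:34 = 10 h 17 min → rounds to 10 h 15 min
Total credited: 14 h 15 min.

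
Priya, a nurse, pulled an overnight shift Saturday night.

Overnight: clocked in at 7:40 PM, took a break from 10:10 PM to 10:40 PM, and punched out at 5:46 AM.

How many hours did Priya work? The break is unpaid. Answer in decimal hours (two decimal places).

Overnight: 7:40 PM → midnight = 4 h 20 min; midnight → 5:46 AM = 5 h 46 min; span 10 h 6 min; less 30 min break → 9 h 36 min

9.60 hours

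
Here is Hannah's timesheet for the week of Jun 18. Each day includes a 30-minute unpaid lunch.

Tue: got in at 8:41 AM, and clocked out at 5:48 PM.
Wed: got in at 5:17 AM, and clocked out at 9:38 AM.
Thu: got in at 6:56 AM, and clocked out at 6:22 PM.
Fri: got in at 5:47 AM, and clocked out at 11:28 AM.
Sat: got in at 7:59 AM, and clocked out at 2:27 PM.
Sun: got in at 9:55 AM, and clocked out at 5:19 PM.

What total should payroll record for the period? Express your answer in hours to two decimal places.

Tue: 8:41 AM–5:48 PM = 9 h 7 min; less 30 min break → 8 h 37 min
Wed: 5:17 AM–9:38 AM = 4 h 21 min; less 30 min break → 3 h 51 min
Thu: 6:56 AM–6:22 PM = 11 h 26 min; less 30 min break → 10 h 56 min
Fri: 5:47 AM–11:28 AM = 5 h 41 min; less 30 min break → 5 h 11 min
Sat: 7:59 AM–2:27 PM = 6 h 28 min; less 30 min break → 5 h 58 min
Sun: 9:55 AM–5:19 PM = 7 h 24 min; less 30 min break → 6 h 54 min
Total: 8 h 37 min + 3 h 51 min + 10 h 56 min + 5 h 11 min + 5 h 58 min + 6 h 54 min = 41 h 27 min.

41.45 hours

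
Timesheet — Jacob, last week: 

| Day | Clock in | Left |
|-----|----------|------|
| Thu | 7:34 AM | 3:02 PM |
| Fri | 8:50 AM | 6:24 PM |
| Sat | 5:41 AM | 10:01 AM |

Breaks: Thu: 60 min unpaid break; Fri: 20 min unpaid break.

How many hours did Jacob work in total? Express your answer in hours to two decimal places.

Thu: 7:34 AM–3:02 PM = 7 h 28 min; less 60 min break → 6 h 28 min
Fri: 8:50 AM–6:24 PM = 9 h 34 min; less 20 min break → 9 h 14 min
Sat: 5:41 AM–10:01 AM = 4 h 20 min
Total: 6 h 28 min + 9 h 14 min + 4 h 20 min = 20 h 2 min.

20.03 hours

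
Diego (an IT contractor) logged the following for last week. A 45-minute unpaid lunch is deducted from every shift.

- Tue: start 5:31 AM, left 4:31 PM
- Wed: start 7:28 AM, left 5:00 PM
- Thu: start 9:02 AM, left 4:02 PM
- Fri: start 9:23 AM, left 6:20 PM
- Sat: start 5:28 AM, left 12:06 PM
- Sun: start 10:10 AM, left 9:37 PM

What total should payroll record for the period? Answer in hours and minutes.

50 h 4 min

Tue: 5:31 AM–4:31 PM = 11 h 0 min; less 45 min break → 10 h 15 min
Wed: 7:28 AM–5:00 PM = 9 h 32 min; less 45 min break → 8 h 47 min
Thu: 9:02 AM–4:02 PM = 7 h 0 min; less 45 min break → 6 h 15 min
Fri: 9:23 AM–6:20 PM = 8 h 57 min; less 45 min break → 8 h 12 min
Sat: 5:28 AM–12:06 PM = 6 h 38 min; less 45 min break → 5 h 53 min
Sun: 10:10 AM–9:37 PM = 11 h 27 min; less 45 min break → 10 h 42 min
Total: 10 h 15 min + 8 h 47 min + 6 h 15 min + 8 h 12 min + 5 h 53 min + 10 h 42 min = 50 h 4 min.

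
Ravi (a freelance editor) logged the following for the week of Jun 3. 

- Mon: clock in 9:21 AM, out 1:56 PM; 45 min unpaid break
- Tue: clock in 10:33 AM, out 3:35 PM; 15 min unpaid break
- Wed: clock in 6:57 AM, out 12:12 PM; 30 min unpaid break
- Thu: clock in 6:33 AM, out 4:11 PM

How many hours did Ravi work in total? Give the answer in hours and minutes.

Mon: 9:21 AM–1:56 PM = 4 h 35 min; less 45 min break → 3 h 50 min
Tue: 10:33 AM–3:35 PM = 5 h 2 min; less 15 min break → 4 h 47 min
Wed: 6:57 AM–12:12 PM = 5 h 15 min; less 30 min break → 4 h 45 min
Thu: 6:33 AM–4:11 PM = 9 h 38 min
Total: 3 h 50 min + 4 h 47 min + 4 h 45 min + 9 h 38 min = 23 h 0 min.

23 h 0 min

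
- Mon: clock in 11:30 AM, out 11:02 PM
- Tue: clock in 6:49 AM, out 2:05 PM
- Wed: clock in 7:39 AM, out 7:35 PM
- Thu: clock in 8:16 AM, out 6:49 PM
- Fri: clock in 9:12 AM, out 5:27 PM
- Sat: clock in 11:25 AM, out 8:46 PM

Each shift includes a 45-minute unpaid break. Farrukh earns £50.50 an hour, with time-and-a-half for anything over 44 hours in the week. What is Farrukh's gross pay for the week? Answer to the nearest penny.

Mon: 11:30 AM–11:02 PM = 11 h 32 min; less 45 min break → 10 h 47 min
Tue: 6:49 AM–2:05 PM = 7 h 16 min; less 45 min break → 6 h 31 min
Wed: 7:39 AM–7:35 PM = 11 h 56 min; less 45 min break → 11 h 11 min
Thu: 8:16 AM–6:49 PM = 10 h 33 min; less 45 min break → 9 h 48 min
Fri: 9:12 AM–5:27 PM = 8 h 15 min; less 45 min break → 7 h 30 min
Sat: 11:25 AM–8:46 PM = 9 h 21 min; less 45 min break → 8 h 36 min
Total worked: 54 h 23 min = 3263 min.
Regular 44 h 0 min = 2640 min at £50.50/h; overtime 10 h 23 min = 623 min at £75.75/h.
Pay = (2640 × £50.50 + 623 × £75.75) ÷ 60 = £3008.54.

£3008.54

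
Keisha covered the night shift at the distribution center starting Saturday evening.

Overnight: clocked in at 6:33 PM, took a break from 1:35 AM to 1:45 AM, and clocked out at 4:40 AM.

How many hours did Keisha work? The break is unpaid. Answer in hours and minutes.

9 h 57 min

Overnight: 6:33 PM → midnight = 5 h 27 min; midnight → 4:40 AM = 4 h 40 min; span 10 h 7 min; less 10 min break → 9 h 57 min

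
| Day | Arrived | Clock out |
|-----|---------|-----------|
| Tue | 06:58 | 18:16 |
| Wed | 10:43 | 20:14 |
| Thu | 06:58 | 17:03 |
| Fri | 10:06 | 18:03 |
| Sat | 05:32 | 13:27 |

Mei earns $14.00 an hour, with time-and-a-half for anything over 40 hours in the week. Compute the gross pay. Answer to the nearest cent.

$702.10

Tue: 06:58–18:16 = 11 h 18 min
Wed: 10:43–20:14 = 9 h 31 min
Thu: 06:58–17:03 = 10 h 5 min
Fri: 10:06–18:03 = 7 h 57 min
Sat: 05:32–13:27 = 7 h 55 min
Total worked: 46 h 46 min = 2806 min.
Regular 40 h 0 min = 2400 min at $14.00/h; overtime 6 h 46 min = 406 min at $21.00/h.
Pay = (2400 × $14.00 + 406 × $21.00) ÷ 60 = $702.10.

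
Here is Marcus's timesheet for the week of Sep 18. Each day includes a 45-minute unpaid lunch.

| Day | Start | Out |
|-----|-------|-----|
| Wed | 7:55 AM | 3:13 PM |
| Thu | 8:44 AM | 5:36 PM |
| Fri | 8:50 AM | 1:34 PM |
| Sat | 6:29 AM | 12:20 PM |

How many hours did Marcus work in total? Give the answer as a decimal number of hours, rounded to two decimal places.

23.75 hours

Wed: 7:55 AM–3:13 PM = 7 h 18 min; less 45 min break → 6 h 33 min
Thu: 8:44 AM–5:36 PM = 8 h 52 min; less 45 min break → 8 h 7 min
Fri: 8:50 AM–1:34 PM = 4 h 44 min; less 45 min break → 3 h 59 min
Sat: 6:29 AM–12:20 PM = 5 h 51 min; less 45 min break → 5 h 6 min
Total: 6 h 33 min + 8 h 7 min + 3 h 59 min + 5 h 6 min = 23 h 45 min.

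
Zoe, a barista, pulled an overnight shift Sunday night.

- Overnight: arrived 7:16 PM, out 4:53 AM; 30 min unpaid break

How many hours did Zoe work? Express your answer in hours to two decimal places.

Overnight: 7:16 PM → midnight = 4 h 44 min; midnight → 4:53 AM = 4 h 53 min; span 9 h 37 min; less 30 min break → 9 h 7 min

9.12 hours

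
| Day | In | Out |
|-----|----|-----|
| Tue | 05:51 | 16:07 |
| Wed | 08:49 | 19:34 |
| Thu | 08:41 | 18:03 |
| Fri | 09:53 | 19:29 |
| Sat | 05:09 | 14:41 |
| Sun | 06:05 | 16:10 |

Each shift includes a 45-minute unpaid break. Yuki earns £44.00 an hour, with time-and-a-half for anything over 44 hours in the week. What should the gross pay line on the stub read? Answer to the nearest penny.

£2668.60

Tue: 05:51–16:07 = 10 h 16 min; less 45 min break → 9 h 31 min
Wed: 08:49–19:34 = 10 h 45 min; less 45 min break → 10 h 0 min
Thu: 08:41–18:03 = 9 h 22 min; less 45 min break → 8 h 37 min
Fri: 09:53–19:29 = 9 h 36 min; less 45 min break → 8 h 51 min
Sat: 05:09–14:41 = 9 h 32 min; less 45 min break → 8 h 47 min
Sun: 06:05–16:10 = 10 h 5 min; less 45 min break → 9 h 20 min
Total worked: 55 h 6 min = 3306 min.
Regular 44 h 0 min = 2640 min at £44.00/h; overtime 11 h 6 min = 666 min at £66.00/h.
Pay = (2640 × £44.00 + 666 × £66.00) ÷ 60 = £2668.60.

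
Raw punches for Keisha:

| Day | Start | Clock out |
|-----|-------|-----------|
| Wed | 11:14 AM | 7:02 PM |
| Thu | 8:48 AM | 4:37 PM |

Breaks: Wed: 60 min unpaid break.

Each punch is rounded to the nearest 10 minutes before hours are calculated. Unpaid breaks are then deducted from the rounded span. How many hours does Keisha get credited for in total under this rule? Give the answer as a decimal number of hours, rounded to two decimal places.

Wed: in 11:14 AM→11:10 AM, out 7:02 PM→7:00 PM; 7 h 50 min − 60 min = 6 h 50 min
Thu: in 8:48 AM→8:50 AM, out 4:37 PM→4:40 PM; 7 h 50 min
Total credited: 14 h 40 min.

14.67 hours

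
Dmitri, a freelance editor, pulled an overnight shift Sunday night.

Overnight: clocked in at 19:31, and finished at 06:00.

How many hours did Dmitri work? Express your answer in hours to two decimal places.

Overnight: 19:31 → midnight = 4 h 29 min; midnight → 06:00 = 6 h 0 min; span 10 h 29 min

10.48 hours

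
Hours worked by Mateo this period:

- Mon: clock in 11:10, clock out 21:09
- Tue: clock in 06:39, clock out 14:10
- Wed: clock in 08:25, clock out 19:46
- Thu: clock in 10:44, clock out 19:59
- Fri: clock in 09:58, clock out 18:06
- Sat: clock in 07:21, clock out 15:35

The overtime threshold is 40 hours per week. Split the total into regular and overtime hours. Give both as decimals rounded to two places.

Regular 40.00 hours, overtime 14.47 hours

Mon: 11:10–21:09 = 9 h 59 min
Tue: 06:39–14:10 = 7 h 31 min
Wed: 08:25–19:46 = 11 h 21 min
Thu: 10:44–19:59 = 9 h 15 min
Fri: 09:58–18:06 = 8 h 8 min
Sat: 07:21–15:35 = 8 h 14 min
Total worked: 54 h 28 min = 54.47 h.
Threshold 40 h → overtime 14 h 28 min, regular 40 h 0 min.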